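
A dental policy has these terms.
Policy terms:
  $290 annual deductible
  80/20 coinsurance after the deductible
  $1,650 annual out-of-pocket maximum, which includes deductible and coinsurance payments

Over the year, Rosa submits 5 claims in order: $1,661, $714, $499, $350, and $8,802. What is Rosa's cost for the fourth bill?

$70

Claim 1 ($1,661): $290 finishes the deductible; $1,371 goes to coinsurance; 20% of $1,371 = $274.20. Patient owes $564.20 (running OOP $564.20).
Claim 2 ($714): 20% coinsurance on $714 = $142.80. Patient owes $142.80 (running OOP $707).
Claim 3 ($499): deductible already satisfied, so patient's share is 20% × $499 = $99.80. Cost to patient: $99.80. OOP to date $806.80.
Claim 4 ($350): deductible met; 20% of $350 = $70. Cost to patient: $70. OOP to date $876.80.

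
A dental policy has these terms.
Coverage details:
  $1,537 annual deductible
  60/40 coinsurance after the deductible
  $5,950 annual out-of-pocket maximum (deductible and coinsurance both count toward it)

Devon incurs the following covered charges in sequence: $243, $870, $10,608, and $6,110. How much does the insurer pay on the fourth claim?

Claim 1 — $243: entire amount goes to the deductible. Patient pays $243; OOP now $243. Plan pays $243 − $243 = $0.
Claim 2 — $870: all of it applies to the deductible. Patient pays $870; OOP now $1,113. Plan pays $870 − $870 = $0.
Claim 3 — $10,608: deductible takes $424, $10,184 remains; patient's 40% is $4,073.60. Patient pays $4,497.60; OOP now $5,610.60. Insurer: $10,608 − $4,497.60 = $6,110.40.
Claim 4 — $6,110: deductible already satisfied, so patient's share is 40% × $6,110 = $2,444. That would push OOP to $8,054.60, over the $5,950 cap, so patient pays $5,950 − $5,610.60 = $339.40. Insurer: $6,110 − $339.40 = $5,770.60.

$5,770.60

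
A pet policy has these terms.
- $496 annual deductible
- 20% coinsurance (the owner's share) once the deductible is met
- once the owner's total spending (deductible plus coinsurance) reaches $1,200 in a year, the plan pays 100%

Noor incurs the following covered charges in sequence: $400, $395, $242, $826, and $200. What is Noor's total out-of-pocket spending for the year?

$809.40

#1 ($400): entire amount goes to the deductible. Owner owes $400 (running OOP $400).
#2 ($395): deductible takes $96, $299 remains; owner's 20% is $59.80. Owner pays $155.80; OOP now $555.80.
#3 ($242): deductible already satisfied, so owner's share is 20% × $242 = $48.40. Owner owes $48.40 (running OOP $604.20).
#4 ($826): deductible met; 20% of $826 = $165.20. Owner owes $165.20 (running OOP $769.40).
#5 ($200): deductible already satisfied, so owner's share is 20% × $200 = $40. Owner owes $40 (running OOP $809.40).
Total paid by the owner: $400 + $155.80 + $48.40 + $165.20 + $40 = $809.40.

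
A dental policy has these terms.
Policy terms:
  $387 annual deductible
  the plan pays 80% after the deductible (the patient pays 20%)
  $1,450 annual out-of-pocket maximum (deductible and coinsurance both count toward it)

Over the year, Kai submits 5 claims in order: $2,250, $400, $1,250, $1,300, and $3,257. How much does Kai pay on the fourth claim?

#1 ($2,250): deductible takes $387, $1,863 remains; 20% of $1,863 = $372.60. Patient pays $759.60; OOP now $759.60.
#2 ($400): deductible met; 20% of $400 = $80. Patient pays $80; OOP now $839.60.
#3 ($1,250): deductible already satisfied, so patient's share is 20% × $1,250 = $250. Patient owes $250 (running OOP $1,089.60).
#4 ($1,300): 20% coinsurance on $1,300 = $260. Patient owes $260 (running OOP $1,349.60).

$260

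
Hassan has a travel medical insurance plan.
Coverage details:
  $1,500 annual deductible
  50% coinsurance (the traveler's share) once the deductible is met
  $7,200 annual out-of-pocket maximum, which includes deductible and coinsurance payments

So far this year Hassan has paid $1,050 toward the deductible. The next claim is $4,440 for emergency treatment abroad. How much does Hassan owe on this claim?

Deductible still to meet: $1,500 − $1,050 = $450.
After the $450 deductible portion, $4,440 − $450 = $3,990 is subject to coinsurance.
50% of $3,990 = $1,995 falls to the traveler.
So the traveler owes $450 + $1,995 = $2,445 before any cap.
Year-to-date out-of-pocket becomes $1,050 + $2,445 = $3,495, still under the $7,200 maximum, so no cap applies.

$2,445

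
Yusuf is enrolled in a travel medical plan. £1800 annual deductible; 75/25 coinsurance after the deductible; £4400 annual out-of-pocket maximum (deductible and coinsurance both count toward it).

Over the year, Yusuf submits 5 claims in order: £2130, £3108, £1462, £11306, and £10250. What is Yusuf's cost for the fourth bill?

Claim 1 (£2130): £1800 to deductible, leaving £330; coinsurance £330 × 25% = £82.50. Traveler pays £1882.50; OOP now £1882.50.
Claim 2 (£3108): deductible met; 25% of £3108 = £777. Traveler owes £777 (running OOP £2659.50).
Claim 3 (£1462): 25% coinsurance on £1462 = £365.50. Traveler pays £365.50; OOP now £3025.
Claim 4 (£11306): deductible already satisfied, so traveler's share is 25% × £11306 = £2826.50. That would push OOP to £5851.50, over the £4400 cap, so traveler pays £4400 − £3025 = £1375.

£1375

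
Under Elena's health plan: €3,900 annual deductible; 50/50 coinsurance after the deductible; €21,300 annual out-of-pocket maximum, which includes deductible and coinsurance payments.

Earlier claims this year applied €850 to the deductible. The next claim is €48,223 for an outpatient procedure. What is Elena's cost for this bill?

€20,450

Deductible still to meet: €3,900 − €850 = €3,050.
After the €3,050 deductible portion, €48,223 − €3,050 = €45,173 is subject to coinsurance.
50% of €45,173 = €22,586.50 falls to the patient.
So the patient owes €3,050 + €22,586.50 = €25,636.50 before any cap.
Year-to-date out-of-pocket would reach €850 + €25,636.50 = €26,486.50, above the €21,300 maximum, so the patient pays only €21,300 − €850 = €20,450.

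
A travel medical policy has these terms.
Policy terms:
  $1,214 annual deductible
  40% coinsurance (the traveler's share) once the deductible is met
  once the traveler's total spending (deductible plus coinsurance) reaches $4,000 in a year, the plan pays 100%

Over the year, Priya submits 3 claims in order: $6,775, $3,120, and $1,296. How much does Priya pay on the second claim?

$561.60

Claim 1 — $6,775: $1,214 finishes the deductible; $5,561 goes to coinsurance; 40% of $5,561 = $2,224.40. Traveler owes $3,438.40 (running OOP $3,438.40).
Claim 2 — $3,120: deductible already satisfied, so traveler's share is 40% × $3,120 = $1,248. OOP would hit $4,686.40 > $4,000, so the cap limits the traveler to $4,000 − $3,438.40 = $561.60.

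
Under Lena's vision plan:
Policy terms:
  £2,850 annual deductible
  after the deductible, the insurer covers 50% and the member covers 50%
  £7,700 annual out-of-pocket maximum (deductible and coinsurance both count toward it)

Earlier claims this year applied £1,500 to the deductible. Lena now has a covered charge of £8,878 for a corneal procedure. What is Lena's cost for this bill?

£5,114

Remaining deductible: £2,850 − £1,500 = £1,350.
That leaves £8,878 − £1,350 = £7,528 for coinsurance.
Coinsurance: £7,528 × 50% = £3,764.
Member responsibility before any cap: £1,350 + £3,764 = £5,114.
Total out-of-pocket so far would be £1,500 + £5,114 = £6,614, below the £7,700 cap — no reduction.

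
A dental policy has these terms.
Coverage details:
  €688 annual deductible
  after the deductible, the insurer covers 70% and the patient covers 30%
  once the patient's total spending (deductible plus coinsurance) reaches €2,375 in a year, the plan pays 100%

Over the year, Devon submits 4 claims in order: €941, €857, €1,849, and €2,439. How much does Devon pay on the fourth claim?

Bill 1, €941: €688 to deductible, leaving €253; coinsurance €253 × 30% = €75.90. Cost to patient: €763.90. OOP to date €763.90.
Bill 2, €857: deductible already satisfied, so patient's share is 30% × €857 = €257.10. Patient pays €257.10; OOP now €1,021.
Bill 3, €1,849: 30% coinsurance on €1,849 = €554.70. Cost to patient: €554.70. OOP to date €1,575.70.
Bill 4, €2,439: 30% coinsurance on €2,439 = €731.70. Patient owes €731.70 (running OOP €2,307.40).

€731.70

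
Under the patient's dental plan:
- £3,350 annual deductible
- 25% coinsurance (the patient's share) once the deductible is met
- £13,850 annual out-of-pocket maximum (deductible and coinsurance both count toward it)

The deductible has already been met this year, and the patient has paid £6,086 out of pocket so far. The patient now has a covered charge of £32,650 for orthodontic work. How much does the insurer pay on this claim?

The deductible is already satisfied, so the full bill goes to coinsurance.
Patient's 25% share of £32,650 is £8,162.50.
That would bring total out-of-pocket to £14,248.50, past the £13,850 cap. The patient is capped at £13,850 − £6,086 = £7,764 on this claim.
The plan picks up £32,650 − £7,764 = £24,886.

£24,886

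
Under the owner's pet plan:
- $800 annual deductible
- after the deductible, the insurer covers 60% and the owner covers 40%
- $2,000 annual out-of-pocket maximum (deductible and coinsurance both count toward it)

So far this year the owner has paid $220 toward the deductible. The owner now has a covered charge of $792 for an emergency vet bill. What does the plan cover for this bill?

Deductible still to meet: $800 − $220 = $580.
That leaves $792 − $580 = $212 for coinsurance.
Owner's 40% share of $212 is $84.80.
Owner responsibility before any cap: $580 + $84.80 = $664.80.
Year-to-date out-of-pocket becomes $220 + $664.80 = $884.80, still under the $2,000 maximum, so no cap applies.
Insurer pays the balance: $792 − $664.80 = $127.20.

$127.20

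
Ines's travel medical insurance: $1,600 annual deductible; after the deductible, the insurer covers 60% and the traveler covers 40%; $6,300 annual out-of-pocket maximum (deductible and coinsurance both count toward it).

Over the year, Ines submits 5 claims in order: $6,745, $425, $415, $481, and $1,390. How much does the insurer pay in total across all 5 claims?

$4,713.60

Claim 1 — $6,745: $1,600 to deductible, leaving $5,145; 40% of $5,145 = $2,058. Traveler pays $3,658; OOP now $3,658. Insurer: $6,745 − $3,658 = $3,087.
Claim 2 — $425: deductible met; 40% of $425 = $170. Cost to traveler: $170. OOP to date $3,828. Insurer: $425 − $170 = $255.
Claim 3 — $415: deductible already satisfied, so traveler's share is 40% × $415 = $166. Traveler pays $166; OOP now $3,994. Insurer: $415 − $166 = $249.
Claim 4 — $481: deductible met; 40% of $481 = $192.40. Cost to traveler: $192.40. OOP to date $4,186.40. Insurer: $481 − $192.40 = $288.60.
Claim 5 — $1,390: 40% coinsurance on $1,390 = $556. Traveler pays $556; OOP now $4,742.40. Insurer: $1,390 − $556 = $834.
Insurer total = bills − traveler's total = $9,456 − $4,742.40 = $4,713.60.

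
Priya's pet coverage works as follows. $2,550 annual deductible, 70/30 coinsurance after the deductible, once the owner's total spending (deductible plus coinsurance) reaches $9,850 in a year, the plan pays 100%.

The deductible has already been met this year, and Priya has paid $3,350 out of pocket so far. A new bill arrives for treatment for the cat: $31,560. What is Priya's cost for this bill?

$6,500

The deductible is already satisfied, so the full bill goes to coinsurance.
30% of $31,560 = $9,468 falls to the owner.
Adding $9,468 to the $3,350 already spent would give $12,818, which exceeds the $9,850 cap; the owner pays just $9,850 − $3,350 = $6,500.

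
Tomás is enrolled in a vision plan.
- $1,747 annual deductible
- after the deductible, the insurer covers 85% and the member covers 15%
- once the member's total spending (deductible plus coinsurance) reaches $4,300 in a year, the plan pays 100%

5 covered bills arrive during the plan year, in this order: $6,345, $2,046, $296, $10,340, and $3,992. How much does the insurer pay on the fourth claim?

Claim 1 ($6,345): $1,747 to deductible, leaving $4,598; 15% of $4,598 = $689.70. Member pays $2,436.70; OOP now $2,436.70. Plan pays $6,345 − $2,436.70 = $3,908.30.
Claim 2 ($2,046): deductible already satisfied, so member's share is 15% × $2,046 = $306.90. Member pays $306.90; OOP now $2,743.60. Plan pays $2,046 − $306.90 = $1,739.10.
Claim 3 ($296): 15% coinsurance on $296 = $44.40. Cost to member: $44.40. OOP to date $2,788. Plan pays $296 − $44.40 = $251.60.
Claim 4 ($10,340): deductible already satisfied, so member's share is 15% × $10,340 = $1,551. OOP would hit $4,339 > $4,300, so the cap limits the member to $4,300 − $2,788 = $1,512. Plan pays $10,340 − $1,512 = $8,828.

$8,828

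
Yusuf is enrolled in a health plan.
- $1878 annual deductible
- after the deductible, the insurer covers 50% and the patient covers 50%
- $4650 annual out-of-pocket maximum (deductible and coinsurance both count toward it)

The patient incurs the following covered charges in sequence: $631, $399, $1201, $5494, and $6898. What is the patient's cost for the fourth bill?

Claim 1 — $631: all of it applies to the deductible. Cost to patient: $631. OOP to date $631.
Claim 2 — $399: fully absorbed by the deductible. Cost to patient: $399. OOP to date $1030.
Claim 3 — $1201: deductible takes $848, $353 remains; coinsurance $353 × 50% = $176.50. Patient pays $1024.50; OOP now $2054.50.
Claim 4 — $5494: 50% coinsurance on $5494 = $2747. That would push OOP to $4801.50, over the $4650 cap, so patient pays $4650 − $2054.50 = $2595.50.

$2595.50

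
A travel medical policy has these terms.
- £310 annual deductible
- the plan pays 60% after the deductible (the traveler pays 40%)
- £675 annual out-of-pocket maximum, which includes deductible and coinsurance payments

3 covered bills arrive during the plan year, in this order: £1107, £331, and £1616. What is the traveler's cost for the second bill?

£46.20

Claim 1 — £1107: £310 to deductible, leaving £797; coinsurance £797 × 40% = £318.80. Traveler pays £628.80; OOP now £628.80.
Claim 2 — £331: deductible met; 40% of £331 = £132.40. That would push OOP to £761.20, over the £675 cap, so traveler pays £675 − £628.80 = £46.20.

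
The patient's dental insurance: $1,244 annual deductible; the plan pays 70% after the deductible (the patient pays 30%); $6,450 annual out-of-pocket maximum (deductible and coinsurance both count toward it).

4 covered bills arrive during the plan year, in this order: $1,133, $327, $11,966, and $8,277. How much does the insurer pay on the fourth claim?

Claim 1 — $1,133: all of it applies to the deductible. Cost to patient: $1,133. OOP to date $1,133. Plan pays $1,133 − $1,133 = $0.
Claim 2 — $327: deductible takes $111, $216 remains; coinsurance $216 × 30% = $64.80. Patient pays $175.80; OOP now $1,308.80. Insurer: $327 − $175.80 = $151.20.
Claim 3 — $11,966: deductible met; 30% of $11,966 = $3,589.80. Cost to patient: $3,589.80. OOP to date $4,898.60. Insurer: $11,966 − $3,589.80 = $8,376.20.
Claim 4 — $8,277: 30% coinsurance on $8,277 = $2,483.10. OOP would hit $7,381.70 > $6,450, so the cap limits the patient to $6,450 − $4,898.60 = $1,551.40. Plan pays $8,277 − $1,551.40 = $6,725.60.

$6,725.60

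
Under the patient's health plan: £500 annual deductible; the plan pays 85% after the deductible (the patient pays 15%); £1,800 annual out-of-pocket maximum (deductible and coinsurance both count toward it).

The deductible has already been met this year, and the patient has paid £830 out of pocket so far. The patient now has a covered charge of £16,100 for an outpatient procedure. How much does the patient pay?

The deductible is already satisfied, so the full bill goes to coinsurance.
Coinsurance: £16,100 × 15% = £2,415.
Adding £2,415 to the £830 already spent would give £3,245, which exceeds the £1,800 cap; the patient pays just £1,800 − £830 = £970.

£970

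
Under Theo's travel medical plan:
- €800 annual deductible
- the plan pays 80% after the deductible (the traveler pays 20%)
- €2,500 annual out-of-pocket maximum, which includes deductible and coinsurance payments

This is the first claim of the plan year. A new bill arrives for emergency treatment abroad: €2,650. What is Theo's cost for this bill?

€1,170

Nothing has been paid toward the €800 deductible, so the first €800 of this charge is applied there.
After the €800 deductible portion, €2,650 − €800 = €1,850 is subject to coinsurance.
20% of €1,850 = €370 falls to the traveler.
So the traveler owes €800 + €370 = €1,170 before any cap.
Cumulative spending €0 + €1,170 = €1,170 stays under the €2,500 maximum.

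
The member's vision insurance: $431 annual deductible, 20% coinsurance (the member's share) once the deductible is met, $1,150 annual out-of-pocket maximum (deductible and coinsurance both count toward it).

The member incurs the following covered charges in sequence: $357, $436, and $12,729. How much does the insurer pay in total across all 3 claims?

$12,372

#1 ($357): fully absorbed by the deductible. Member owes $357 (running OOP $357). Plan pays $357 − $357 = $0.
#2 ($436): $74 to deductible, leaving $362; member's 20% is $72.40. Cost to member: $146.40. OOP to date $503.40. Insurer: $436 − $146.40 = $289.60.
#3 ($12,729): deductible met; 20% of $12,729 = $2,545.80. That would push OOP to $3,049.20, over the $1,150 cap, so member pays $1,150 − $503.40 = $646.60. Insurer: $12,729 − $646.60 = $12,082.40.
Insurer total = bills − member's total = $13,522 − $1,150 = $12,372.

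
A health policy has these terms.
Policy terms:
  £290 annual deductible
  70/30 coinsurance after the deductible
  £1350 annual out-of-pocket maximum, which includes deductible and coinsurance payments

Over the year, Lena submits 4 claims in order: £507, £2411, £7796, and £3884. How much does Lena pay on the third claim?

Claim 1 (£507): £290 to deductible, leaving £217; 30% of £217 = £65.10. Cost to patient: £355.10. OOP to date £355.10.
Claim 2 (£2411): deductible already satisfied, so patient's share is 30% × £2411 = £723.30. Patient owes £723.30 (running OOP £1078.40).
Claim 3 (£7796): 30% coinsurance on £7796 = £2338.80. Adding that to £1078.40 gives £3417.20, past the £1350 cap; patient pays only £1350 − £1078.40 = £271.60.

£271.60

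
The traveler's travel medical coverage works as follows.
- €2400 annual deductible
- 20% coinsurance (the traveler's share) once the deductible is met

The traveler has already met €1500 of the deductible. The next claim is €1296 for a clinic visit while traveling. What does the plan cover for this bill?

€316.80

€1500 of the €2400 deductible is already met, leaving €900.
That leaves €1296 − €900 = €396 for coinsurance.
Coinsurance: €396 × 20% = €79.20.
Traveler responsibility: €900 + €79.20 = €979.20.
The plan picks up €1296 − €979.20 = €316.80.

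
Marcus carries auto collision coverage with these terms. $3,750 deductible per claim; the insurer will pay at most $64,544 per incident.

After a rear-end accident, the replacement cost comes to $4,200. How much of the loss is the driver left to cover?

$3,750

After the deductible, $4,200 − $3,750 = $450 remains.
That's under the $64,544 cap, so the insurer reimburses the full $450.
Driver's share is the uncovered remainder: $4,200 − $450 = $3,750.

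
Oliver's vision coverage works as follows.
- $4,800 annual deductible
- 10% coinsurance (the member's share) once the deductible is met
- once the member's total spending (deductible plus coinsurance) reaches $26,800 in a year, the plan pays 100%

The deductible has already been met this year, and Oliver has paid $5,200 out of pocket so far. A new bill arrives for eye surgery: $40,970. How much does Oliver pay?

$4,097

The deductible is already satisfied, so the full bill goes to coinsurance.
10% of $40,970 = $4,097 falls to the member.
Year-to-date out-of-pocket becomes $5,200 + $4,097 = $9,297, still under the $26,800 maximum, so no cap applies.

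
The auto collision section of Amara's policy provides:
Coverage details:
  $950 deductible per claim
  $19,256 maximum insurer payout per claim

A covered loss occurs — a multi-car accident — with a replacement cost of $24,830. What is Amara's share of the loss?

Less the $950 deductible: $24,830 − $950 = $23,880.
The $19,256 per-incident cap binds; insurer pays $19,256.
Driver's share is the uncovered remainder: $24,830 − $19,256 = $5,574.

$5,574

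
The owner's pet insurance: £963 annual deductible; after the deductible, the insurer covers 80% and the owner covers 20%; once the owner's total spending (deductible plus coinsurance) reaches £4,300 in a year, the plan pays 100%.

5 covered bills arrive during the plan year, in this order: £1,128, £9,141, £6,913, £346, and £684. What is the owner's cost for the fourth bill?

#1 (£1,128): £963 finishes the deductible; £165 goes to coinsurance; owner's 20% is £33. Owner pays £996; OOP now £996.
#2 (£9,141): deductible already satisfied, so owner's share is 20% × £9,141 = £1,828.20. Cost to owner: £1,828.20. OOP to date £2,824.20.
#3 (£6,913): 20% coinsurance on £6,913 = £1,382.60. Cost to owner: £1,382.60. OOP to date £4,206.80.
#4 (£346): 20% coinsurance on £346 = £69.20. Owner owes £69.20 (running OOP £4,276).

£69.20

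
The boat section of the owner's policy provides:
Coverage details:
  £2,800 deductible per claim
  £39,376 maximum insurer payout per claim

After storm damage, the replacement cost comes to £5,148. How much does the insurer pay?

Less the £2,800 deductible: £5,148 − £2,800 = £2,348.
That's under the £39,376 cap, so the insurer reimburses the full £2,348.

£2,348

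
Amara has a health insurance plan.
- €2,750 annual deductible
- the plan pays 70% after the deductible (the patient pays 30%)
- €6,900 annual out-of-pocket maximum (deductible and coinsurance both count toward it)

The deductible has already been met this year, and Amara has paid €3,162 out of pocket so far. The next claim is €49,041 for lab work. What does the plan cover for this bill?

€45,303

The deductible is already satisfied, so the full bill goes to coinsurance.
30% of €49,041 = €14,712.30 falls to the patient.
Year-to-date out-of-pocket would reach €3,162 + €14,712.30 = €17,874.30, above the €6,900 maximum, so the patient pays only €6,900 − €3,162 = €3,738.
The insurer covers the remainder: €49,041 − €3,738 = €45,303.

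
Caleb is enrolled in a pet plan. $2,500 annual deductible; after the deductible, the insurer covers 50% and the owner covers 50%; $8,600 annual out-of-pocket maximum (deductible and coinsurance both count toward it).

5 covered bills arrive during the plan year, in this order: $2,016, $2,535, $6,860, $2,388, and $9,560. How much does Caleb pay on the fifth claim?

Bill 1, $2,016: all of it applies to the deductible. Cost to owner: $2,016. OOP to date $2,016.
Bill 2, $2,535: $484 to deductible, leaving $2,051; coinsurance $2,051 × 50% = $1,025.50. Owner pays $1,509.50; OOP now $3,525.50.
Bill 3, $6,860: 50% coinsurance on $6,860 = $3,430. Owner pays $3,430; OOP now $6,955.50.
Bill 4, $2,388: deductible met; 50% of $2,388 = $1,194. Owner owes $1,194 (running OOP $8,149.50).
Bill 5, $9,560: deductible already satisfied, so owner's share is 50% × $9,560 = $4,780. That would push OOP to $12,929.50, over the $8,600 cap, so owner pays $8,600 − $8,149.50 = $450.50.

$450.50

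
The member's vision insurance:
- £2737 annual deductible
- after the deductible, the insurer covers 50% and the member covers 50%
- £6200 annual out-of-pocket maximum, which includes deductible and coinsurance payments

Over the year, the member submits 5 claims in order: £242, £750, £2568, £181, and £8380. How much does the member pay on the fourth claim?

Claim 1 (£242): entire amount goes to the deductible. Cost to member: £242. OOP to date £242.
Claim 2 (£750): entire amount goes to the deductible. Member pays £750; OOP now £992.
Claim 3 (£2568): £1745 finishes the deductible; £823 goes to coinsurance; 50% of £823 = £411.50. Cost to member: £2156.50. OOP to date £3148.50.
Claim 4 (£181): deductible already satisfied, so member's share is 50% × £181 = £90.50. Member owes £90.50 (running OOP £3239).

£90.50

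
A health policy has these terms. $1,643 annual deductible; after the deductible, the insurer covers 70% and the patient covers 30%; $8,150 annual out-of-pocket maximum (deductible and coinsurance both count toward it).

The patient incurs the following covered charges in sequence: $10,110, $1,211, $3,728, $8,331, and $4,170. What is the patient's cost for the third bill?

$1,118.40

Claim 1 — $10,110: $1,643 finishes the deductible; $8,467 goes to coinsurance; coinsurance $8,467 × 30% = $2,540.10. Cost to patient: $4,183.10. OOP to date $4,183.10.
Claim 2 — $1,211: deductible already satisfied, so patient's share is 30% × $1,211 = $363.30. Patient owes $363.30 (running OOP $4,546.40).
Claim 3 — $3,728: deductible already satisfied, so patient's share is 30% × $3,728 = $1,118.40. Patient pays $1,118.40; OOP now $5,664.80.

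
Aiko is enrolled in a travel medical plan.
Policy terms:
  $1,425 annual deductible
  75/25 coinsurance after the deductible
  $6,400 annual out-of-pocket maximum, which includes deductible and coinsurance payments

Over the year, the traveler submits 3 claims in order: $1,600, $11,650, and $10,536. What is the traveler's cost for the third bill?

Claim 1 — $1,600: $1,425 finishes the deductible; $175 goes to coinsurance; coinsurance $175 × 25% = $43.75. Traveler pays $1,468.75; OOP now $1,468.75.
Claim 2 — $11,650: 25% coinsurance on $11,650 = $2,912.50. Cost to traveler: $2,912.50. OOP to date $4,381.25.
Claim 3 — $10,536: deductible met; 25% of $10,536 = $2,634. OOP would hit $7,015.25 > $6,400, so the cap limits the traveler to $6,400 − $4,381.25 = $2,018.75.

$2,018.75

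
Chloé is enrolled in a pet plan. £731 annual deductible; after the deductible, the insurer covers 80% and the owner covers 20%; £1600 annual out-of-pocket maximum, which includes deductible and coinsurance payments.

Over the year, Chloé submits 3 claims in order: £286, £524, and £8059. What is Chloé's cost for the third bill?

£853.20

Claim 1 — £286: fully absorbed by the deductible. Owner owes £286 (running OOP £286).
Claim 2 — £524: deductible takes £445, £79 remains; owner's 20% is £15.80. Owner owes £460.80 (running OOP £746.80).
Claim 3 — £8059: deductible already satisfied, so owner's share is 20% × £8059 = £1611.80. That would push OOP to £2358.60, over the £1600 cap, so owner pays £1600 − £746.80 = £853.20.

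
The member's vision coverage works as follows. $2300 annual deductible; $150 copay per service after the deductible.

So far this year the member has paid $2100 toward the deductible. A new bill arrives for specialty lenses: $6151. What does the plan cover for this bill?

Remaining deductible: $2300 − $2100 = $200.
The remaining $5951 (= $6151 − $200) moves to the copay.
Copay on this service: $150.
That puts the member's cost at $200 + $150 = $350.
The plan picks up $6151 − $350 = $5801.

$5801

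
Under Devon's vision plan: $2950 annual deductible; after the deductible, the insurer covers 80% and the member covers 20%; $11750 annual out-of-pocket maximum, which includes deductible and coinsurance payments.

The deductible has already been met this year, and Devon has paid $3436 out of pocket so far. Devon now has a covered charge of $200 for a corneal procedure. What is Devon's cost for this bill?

$40

The deductible is already satisfied, so the full bill goes to coinsurance.
20% of $200 = $40 falls to the member.
Cumulative spending $3436 + $40 = $3476 stays under the $11750 maximum.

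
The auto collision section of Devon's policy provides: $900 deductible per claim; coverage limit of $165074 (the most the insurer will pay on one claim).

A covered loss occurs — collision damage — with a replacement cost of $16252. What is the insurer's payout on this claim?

After the deductible, $16252 − $900 = $15352 remains.
$15352 is within the $165074 limit, so the insurer pays $15352.

$15352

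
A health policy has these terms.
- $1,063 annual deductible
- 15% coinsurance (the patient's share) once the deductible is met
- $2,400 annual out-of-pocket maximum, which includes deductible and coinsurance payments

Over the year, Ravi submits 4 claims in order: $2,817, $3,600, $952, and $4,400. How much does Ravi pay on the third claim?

$142.80

Claim 1 ($2,817): $1,063 finishes the deductible; $1,754 goes to coinsurance; 15% of $1,754 = $263.10. Patient owes $1,326.10 (running OOP $1,326.10).
Claim 2 ($3,600): deductible met; 15% of $3,600 = $540. Patient pays $540; OOP now $1,866.10.
Claim 3 ($952): deductible met; 15% of $952 = $142.80. Cost to patient: $142.80. OOP to date $2,008.90.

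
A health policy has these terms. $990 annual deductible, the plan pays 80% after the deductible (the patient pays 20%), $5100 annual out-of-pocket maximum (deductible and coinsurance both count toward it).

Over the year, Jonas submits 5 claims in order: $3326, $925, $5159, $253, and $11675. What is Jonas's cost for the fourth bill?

Claim 1 — $3326: $990 finishes the deductible; $2336 goes to coinsurance; 20% of $2336 = $467.20. Patient owes $1457.20 (running OOP $1457.20).
Claim 2 — $925: deductible met; 20% of $925 = $185. Patient pays $185; OOP now $1642.20.
Claim 3 — $5159: deductible met; 20% of $5159 = $1031.80. Patient owes $1031.80 (running OOP $2674).
Claim 4 — $253: deductible met; 20% of $253 = $50.60. Cost to patient: $50.60. OOP to date $2724.60.

$50.60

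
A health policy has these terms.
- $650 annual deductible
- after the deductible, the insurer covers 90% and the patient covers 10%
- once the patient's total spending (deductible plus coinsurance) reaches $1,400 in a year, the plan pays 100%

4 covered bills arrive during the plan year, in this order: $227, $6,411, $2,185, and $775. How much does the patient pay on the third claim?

$151.20

Bill 1, $227: fully absorbed by the deductible. Patient owes $227 (running OOP $227).
Bill 2, $6,411: deductible takes $423, $5,988 remains; 10% of $5,988 = $598.80. Patient pays $1,021.80; OOP now $1,248.80.
Bill 3, $2,185: deductible already satisfied, so patient's share is 10% × $2,185 = $218.50. That would push OOP to $1,467.30, over the $1,400 cap, so patient pays $1,400 − $1,248.80 = $151.20.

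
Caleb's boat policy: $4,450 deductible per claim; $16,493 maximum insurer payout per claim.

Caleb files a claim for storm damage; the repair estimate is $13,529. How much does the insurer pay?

$9,079

Subtract the deductible: $13,529 − $4,450 = $9,079.
That's under the $16,493 cap, so the insurer reimburses the full $9,079.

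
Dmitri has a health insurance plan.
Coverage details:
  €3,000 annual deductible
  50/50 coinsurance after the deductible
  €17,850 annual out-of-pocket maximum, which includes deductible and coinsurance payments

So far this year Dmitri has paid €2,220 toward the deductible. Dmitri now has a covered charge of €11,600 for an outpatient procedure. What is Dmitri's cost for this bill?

€6,190

€2,220 of the €3,000 deductible is already met, leaving €780.
The remaining €10,820 (= €11,600 − €780) moves to coinsurance.
50% of €10,820 = €5,410 falls to the patient.
That puts the patient's cost at €780 + €5,410 = €6,190 before any cap.
Cumulative spending €2,220 + €6,190 = €8,410 stays under the €17,850 maximum.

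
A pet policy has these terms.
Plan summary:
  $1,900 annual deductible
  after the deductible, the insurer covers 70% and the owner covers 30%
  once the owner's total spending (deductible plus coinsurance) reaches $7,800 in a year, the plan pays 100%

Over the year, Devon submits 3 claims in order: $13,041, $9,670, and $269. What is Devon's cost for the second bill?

#1 ($13,041): $1,900 finishes the deductible; $11,141 goes to coinsurance; coinsurance $11,141 × 30% = $3,342.30. Owner owes $5,242.30 (running OOP $5,242.30).
#2 ($9,670): 30% coinsurance on $9,670 = $2,901. OOP would hit $8,143.30 > $7,800, so the cap limits the owner to $7,800 − $5,242.30 = $2,557.70.

$2,557.70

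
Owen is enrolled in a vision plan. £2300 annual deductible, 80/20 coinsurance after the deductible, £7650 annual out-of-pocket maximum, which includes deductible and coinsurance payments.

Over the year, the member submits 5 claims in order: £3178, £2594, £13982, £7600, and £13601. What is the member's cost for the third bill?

£2796.40

Claim 1 (£3178): £2300 finishes the deductible; £878 goes to coinsurance; coinsurance £878 × 20% = £175.60. Cost to member: £2475.60. OOP to date £2475.60.
Claim 2 (£2594): 20% coinsurance on £2594 = £518.80. Cost to member: £518.80. OOP to date £2994.40.
Claim 3 (£13982): 20% coinsurance on £13982 = £2796.40. Member pays £2796.40; OOP now £5790.80.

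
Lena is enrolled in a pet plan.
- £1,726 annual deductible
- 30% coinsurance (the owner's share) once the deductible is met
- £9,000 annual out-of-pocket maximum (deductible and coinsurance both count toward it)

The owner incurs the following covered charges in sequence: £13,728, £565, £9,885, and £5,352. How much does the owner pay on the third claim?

Claim 1 — £13,728: £1,726 finishes the deductible; £12,002 goes to coinsurance; 30% of £12,002 = £3,600.60. Cost to owner: £5,326.60. OOP to date £5,326.60.
Claim 2 — £565: 30% coinsurance on £565 = £169.50. Cost to owner: £169.50. OOP to date £5,496.10.
Claim 3 — £9,885: deductible met; 30% of £9,885 = £2,965.50. Cost to owner: £2,965.50. OOP to date £8,461.60.

£2,965.50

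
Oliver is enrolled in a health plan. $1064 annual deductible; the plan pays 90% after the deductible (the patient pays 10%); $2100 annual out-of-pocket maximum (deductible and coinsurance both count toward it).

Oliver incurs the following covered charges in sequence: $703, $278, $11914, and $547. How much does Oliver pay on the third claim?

Bill 1, $703: entire amount goes to the deductible. Patient pays $703; OOP now $703.
Bill 2, $278: fully absorbed by the deductible. Cost to patient: $278. OOP to date $981.
Bill 3, $11914: $83 finishes the deductible; $11831 goes to coinsurance; patient's 10% is $1183.10. Claim cost before the cap: $83 + $1183.10 = $1266.10. Adding that to $981 gives $2247.10, past the $2100 cap; patient pays only $2100 − $981 = $1119.

$1119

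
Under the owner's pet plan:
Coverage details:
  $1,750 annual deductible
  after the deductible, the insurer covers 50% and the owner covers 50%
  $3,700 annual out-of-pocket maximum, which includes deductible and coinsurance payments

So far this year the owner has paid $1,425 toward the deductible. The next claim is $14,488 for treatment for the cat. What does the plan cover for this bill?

$12,213

Remaining deductible: $1,750 − $1,425 = $325.
After the $325 deductible portion, $14,488 − $325 = $14,163 is subject to coinsurance.
Coinsurance: $14,163 × 50% = $7,081.50.
That puts the owner's cost at $325 + $7,081.50 = $7,406.50 before any cap.
That would bring total out-of-pocket to $8,831.50, past the $3,700 cap. The owner is capped at $3,700 − $1,425 = $2,275 on this claim.
Insurer pays the balance: $14,488 − $2,275 = $12,213.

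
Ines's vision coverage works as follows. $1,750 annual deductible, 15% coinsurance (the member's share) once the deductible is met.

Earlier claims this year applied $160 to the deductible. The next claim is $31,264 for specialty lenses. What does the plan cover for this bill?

$25,222.90

$160 of the $1,750 deductible is already met, leaving $1,590.
That leaves $31,264 − $1,590 = $29,674 for coinsurance.
Coinsurance: $29,674 × 15% = $4,451.10.
So the member owes $1,590 + $4,451.10 = $6,041.10.
The insurer covers the remainder: $31,264 − $6,041.10 = $25,222.90.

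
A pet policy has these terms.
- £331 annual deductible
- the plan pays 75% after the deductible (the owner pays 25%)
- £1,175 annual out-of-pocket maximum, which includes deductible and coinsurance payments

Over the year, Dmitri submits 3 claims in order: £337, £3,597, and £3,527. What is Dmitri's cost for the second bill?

Bill 1, £337: deductible takes £331, £6 remains; owner's 25% is £1.50. Owner pays £332.50; OOP now £332.50.
Bill 2, £3,597: deductible already satisfied, so owner's share is 25% × £3,597 = £899.25. Adding that to £332.50 gives £1,231.75, past the £1,175 cap; owner pays only £1,175 − £332.50 = £842.50.

£842.50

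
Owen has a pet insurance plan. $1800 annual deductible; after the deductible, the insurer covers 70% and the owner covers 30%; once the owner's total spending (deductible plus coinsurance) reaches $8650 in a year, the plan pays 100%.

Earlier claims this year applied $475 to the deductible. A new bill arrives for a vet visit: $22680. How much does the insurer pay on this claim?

Deductible still to meet: $1800 − $475 = $1325.
That leaves $22680 − $1325 = $21355 for coinsurance.
30% of $21355 = $6406.50 falls to the owner.
So the owner owes $1325 + $6406.50 = $7731.50 before any cap.
Year-to-date out-of-pocket becomes $475 + $7731.50 = $8206.50, still under the $8650 maximum, so no cap applies.
Insurer pays the balance: $22680 − $7731.50 = $14948.50.

$14948.50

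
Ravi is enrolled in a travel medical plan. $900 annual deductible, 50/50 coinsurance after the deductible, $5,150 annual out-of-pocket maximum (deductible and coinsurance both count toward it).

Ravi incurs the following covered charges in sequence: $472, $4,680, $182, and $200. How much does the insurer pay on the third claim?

$91

Claim 1 — $472: entire amount goes to the deductible. Traveler pays $472; OOP now $472. Insurer: $472 − $472 = $0.
Claim 2 — $4,680: $428 to deductible, leaving $4,252; 50% of $4,252 = $2,126. Traveler owes $2,554 (running OOP $3,026). Plan pays $4,680 − $2,554 = $2,126.
Claim 3 — $182: 50% coinsurance on $182 = $91. Cost to traveler: $91. OOP to date $3,117. Plan pays $182 − $91 = $91.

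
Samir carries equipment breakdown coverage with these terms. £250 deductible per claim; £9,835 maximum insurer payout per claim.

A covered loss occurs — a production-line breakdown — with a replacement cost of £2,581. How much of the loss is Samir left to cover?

After the deductible, £2,581 − £250 = £2,331 remains.
£2,331 ≤ £9,835, so the limit doesn't bind; insurer pays £2,331.
The business owner bears the rest of the original loss: £2,581 − £2,331 = £250.

£250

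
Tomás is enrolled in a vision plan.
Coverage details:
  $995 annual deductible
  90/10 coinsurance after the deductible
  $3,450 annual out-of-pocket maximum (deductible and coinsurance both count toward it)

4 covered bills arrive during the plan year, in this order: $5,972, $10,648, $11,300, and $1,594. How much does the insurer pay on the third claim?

Claim 1 ($5,972): $995 finishes the deductible; $4,977 goes to coinsurance; coinsurance $4,977 × 10% = $497.70. Member owes $1,492.70 (running OOP $1,492.70). Plan pays $5,972 − $1,492.70 = $4,479.30.
Claim 2 ($10,648): 10% coinsurance on $10,648 = $1,064.80. Member owes $1,064.80 (running OOP $2,557.50). Plan pays $10,648 − $1,064.80 = $9,583.20.
Claim 3 ($11,300): deductible already satisfied, so member's share is 10% × $11,300 = $1,130. Adding that to $2,557.50 gives $3,687.50, past the $3,450 cap; member pays only $3,450 − $2,557.50 = $892.50. Plan pays $11,300 − $892.50 = $10,407.50.

$10,407.50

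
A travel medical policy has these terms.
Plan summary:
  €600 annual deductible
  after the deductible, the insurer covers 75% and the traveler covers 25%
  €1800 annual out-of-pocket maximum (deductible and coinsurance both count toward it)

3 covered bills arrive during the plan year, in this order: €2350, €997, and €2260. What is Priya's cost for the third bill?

Bill 1, €2350: €600 finishes the deductible; €1750 goes to coinsurance; coinsurance €1750 × 25% = €437.50. Traveler pays €1037.50; OOP now €1037.50.
Bill 2, €997: deductible met; 25% of €997 = €249.25. Traveler pays €249.25; OOP now €1286.75.
Bill 3, €2260: 25% coinsurance on €2260 = €565. Adding that to €1286.75 gives €1851.75, past the €1800 cap; traveler pays only €1800 − €1286.75 = €513.25.

€513.25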